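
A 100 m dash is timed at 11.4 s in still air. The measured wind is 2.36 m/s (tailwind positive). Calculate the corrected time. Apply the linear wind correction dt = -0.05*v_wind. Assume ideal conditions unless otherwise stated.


dt = -0.05 * v_wind = -0.05 * 2.36 = -0.118 s
t_corrected = t_still + dt = 11.4 + (-0.118)
t_corrected = 11.282 s

11.282 s


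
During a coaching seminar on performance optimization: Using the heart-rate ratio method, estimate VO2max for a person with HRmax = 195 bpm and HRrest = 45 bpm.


VO2max = 15.3 * HRmax / HRrest
VO2max = 15.3 * 195 / 45
VO2max = 2983.5 / 45 = 66.3 mL/kg/min

66.3 mL/kg/min


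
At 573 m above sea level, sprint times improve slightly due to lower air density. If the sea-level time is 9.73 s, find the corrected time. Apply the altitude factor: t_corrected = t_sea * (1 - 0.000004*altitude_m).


Correction factor = 1 - 0.000004 * 573 = 0.997708
t_corrected = t_sea * factor = 9.73 * 0.997708
t_corrected = 9.7077 s

9.7077 s


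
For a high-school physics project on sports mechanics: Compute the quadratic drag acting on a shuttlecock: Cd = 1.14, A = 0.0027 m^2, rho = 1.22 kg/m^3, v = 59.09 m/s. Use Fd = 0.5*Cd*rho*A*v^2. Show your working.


Fd = 0.5 * Cd * rho * A * v^2
Fd = 0.5 * 1.14 * 1.22 * 0.0027 * 59.09^2
v^2 = 3491.6281
Fd = 0.5 * 1.14 * 1.22 * 0.0027 * 3491.6281 = 6.5558 N

6.5558 N


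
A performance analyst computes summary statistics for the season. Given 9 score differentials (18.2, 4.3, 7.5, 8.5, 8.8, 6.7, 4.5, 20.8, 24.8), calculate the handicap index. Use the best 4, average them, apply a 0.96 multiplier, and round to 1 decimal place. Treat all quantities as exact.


All differentials: 18.2, 4.3, 7.5, 8.5, 8.8, 6.7, 4.5, 20.8, 24.8
Sorted: 4.3, 4.5, 6.7, 7.5, 8.5, 8.8, 18.2, 20.8, 24.8
Best 4: 4.3, 4.5, 6.7, 7.5
Average of best = 23 / 4 = 5.75
Raw index = 5.75 * 0.96 = 5.52
Handicap index = round(5.52, 1) = 5.5

5.5


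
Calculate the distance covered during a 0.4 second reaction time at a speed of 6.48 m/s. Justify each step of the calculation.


d = v * t
d = 6.48 * 0.4
d = 2.592 m

2.592 m


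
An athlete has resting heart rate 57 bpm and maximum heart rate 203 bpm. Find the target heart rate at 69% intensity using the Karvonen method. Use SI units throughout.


Target = HRrest + pct*(HRmax - HRrest)
Heart rate reserve = HRmax - HRrest = 203 - 57 = 146 bpm
Fraction = 69% = 0.69
Target = 57 + 0.69 * 146
Target = 57 + 100.74 = 157.74 bpm

157.74 bpm


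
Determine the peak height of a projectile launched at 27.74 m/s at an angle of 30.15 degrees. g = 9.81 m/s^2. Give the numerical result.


H = (v*sin(theta))^2 / (2*g)
vy = v*sin(theta) = 27.74 * sin(30.15 deg) = 13.9328 m/s
H = vy^2 / (2*g) = 194.1242 / (2*9.81)
H = 194.1242 / 19.62 = 9.8942 m

9.8942 m


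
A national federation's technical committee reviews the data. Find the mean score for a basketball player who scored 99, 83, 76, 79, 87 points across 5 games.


Average = sum / n
Sum = 424
Average = 424 / 5 = 84.8

84.8


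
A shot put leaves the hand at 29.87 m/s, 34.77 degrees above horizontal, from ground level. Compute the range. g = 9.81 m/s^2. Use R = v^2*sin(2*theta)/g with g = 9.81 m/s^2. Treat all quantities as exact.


R = v^2 * sin(2*theta) / g
Convert angle to radians: theta = 34.77 deg = 0.6069 rad
sin(2*theta) = sin(1.2137) = 0.9369
R = 29.87^2 * 0.9369 / 9.81
R = 892.2169 * 0.9369 / 9.81 = 85.2123 m

85.2123 m


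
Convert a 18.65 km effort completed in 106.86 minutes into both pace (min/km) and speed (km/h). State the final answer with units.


Pace = time / distance = 106.86 min / 18.65 km = 5.7298 min/km
Speed = distance / time_in_hours = 18.65 / 1.781 hr
Speed = 10.4716 km/h

5.7298 min/km, 10.4716 km/h


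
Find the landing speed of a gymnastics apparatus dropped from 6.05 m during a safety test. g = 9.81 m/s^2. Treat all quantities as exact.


v = sqrt(2 * g * h)
v = sqrt(2 * 9.81 * 6.05)
v = sqrt(118.701) = 10.895 m/s

10.895 m/s


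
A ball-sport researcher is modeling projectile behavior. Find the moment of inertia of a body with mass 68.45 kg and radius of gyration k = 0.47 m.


I = m * k^2
I = 68.45 * 0.47^2
I = 68.45 * 0.2209 = 15.1206 kg*m^2

15.1206 kg*m^2


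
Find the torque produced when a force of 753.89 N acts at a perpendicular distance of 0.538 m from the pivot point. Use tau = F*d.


tau = F * d
tau = 753.89 * 0.538
tau = 405.5928 N*m

405.5928 N*m


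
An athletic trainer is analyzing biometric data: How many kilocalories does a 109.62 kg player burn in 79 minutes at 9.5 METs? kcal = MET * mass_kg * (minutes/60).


kcal = MET * mass * time_hr
Convert time: 79 min = 1.3167 hr
kcal = 9.5 * 109.62 * 1.3167
kcal = 1371.1635 kcal

1371.1635 kcal


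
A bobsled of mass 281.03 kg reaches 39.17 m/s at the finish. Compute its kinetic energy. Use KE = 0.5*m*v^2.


KE = 0.5 * m * v^2
KE = 0.5 * 281.03 * 39.17^2
KE = 0.5 * 281.03 * 1534.2889 = 215590.6048 J

215590.6048 J


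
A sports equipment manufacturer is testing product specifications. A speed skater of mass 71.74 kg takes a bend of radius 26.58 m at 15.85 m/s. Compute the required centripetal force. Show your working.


Fc = m * v^2 / r
v^2 = 15.85^2 = 251.2225
Fc = 71.74 * 251.2225 / 26.58
Fc = 18022.7021 / 26.58 = 678.055 N

678.055 N


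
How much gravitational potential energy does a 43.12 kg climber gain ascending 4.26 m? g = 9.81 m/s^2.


PE = m * g * h
PE = 43.12 * 9.81 * 4.26
PE = 423.0072 * 4.26 = 1802.0107 J

1802.0107 J


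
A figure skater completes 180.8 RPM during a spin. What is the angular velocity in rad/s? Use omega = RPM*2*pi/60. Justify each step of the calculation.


omega = RPM * 2 * pi / 60
omega = 180.8 * 2 * 3.14159 / 60
omega = 1135.9999 / 60 = 18.9333 rad/s

18.9333 rad/s


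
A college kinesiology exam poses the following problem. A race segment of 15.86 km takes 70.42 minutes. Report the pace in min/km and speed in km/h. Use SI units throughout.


Pace = time / distance = 70.42 min / 15.86 km = 4.4401 min/km
Speed = distance / time_in_hours = 15.86 / 1.1737 hr
Speed = 13.5132 km/h

4.4401 min/km, 13.5132 km/h


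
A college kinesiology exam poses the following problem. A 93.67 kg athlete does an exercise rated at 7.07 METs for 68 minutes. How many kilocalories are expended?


kcal = MET * mass * time_hr
Convert time: 68 min = 1.1333 hr
kcal = 7.07 * 93.67 * 1.1333
kcal = 750.5465 kcal

750.5465 kcal


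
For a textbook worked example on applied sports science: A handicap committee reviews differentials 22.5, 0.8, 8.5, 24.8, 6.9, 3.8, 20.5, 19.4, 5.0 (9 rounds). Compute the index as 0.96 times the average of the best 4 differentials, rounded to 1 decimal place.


All differentials: 22.5, 0.8, 8.5, 24.8, 6.9, 3.8, 20.5, 19.4, 5.0
Sorted: 0.8, 3.8, 5.0, 6.9, 8.5, 19.4, 20.5, 22.5, 24.8
Best 4: 0.8, 3.8, 5.0, 6.9
Average of best = 16.5 / 4 = 4.125
Raw index = 4.125 * 0.96 = 3.96
Handicap index = round(3.96, 1) = 4.0

4.0


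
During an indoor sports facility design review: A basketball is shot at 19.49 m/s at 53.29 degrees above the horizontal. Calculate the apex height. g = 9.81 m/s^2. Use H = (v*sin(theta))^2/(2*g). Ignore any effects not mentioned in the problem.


H = (v*sin(theta))^2 / (2*g)
vy = v*sin(theta) = 19.49 * sin(53.29 deg) = 15.6246 m/s
H = vy^2 / (2*g) = 244.1273 / (2*9.81)
H = 244.1273 / 19.62 = 12.4428 m

12.4428 m


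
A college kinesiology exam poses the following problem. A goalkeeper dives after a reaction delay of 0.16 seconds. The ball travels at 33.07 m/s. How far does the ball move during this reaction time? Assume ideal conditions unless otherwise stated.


d = v * t
d = 33.07 * 0.16
d = 5.2912 m

5.2912 m


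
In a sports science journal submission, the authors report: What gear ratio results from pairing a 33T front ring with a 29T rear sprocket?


GR = front_teeth / rear_teeth
GR = 33 / 29
GR = 1.1379

1.1379


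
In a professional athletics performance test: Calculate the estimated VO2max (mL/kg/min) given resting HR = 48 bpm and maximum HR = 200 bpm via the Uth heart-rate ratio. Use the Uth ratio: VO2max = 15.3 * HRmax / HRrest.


VO2max = 15.3 * HRmax / HRrest
VO2max = 15.3 * 200 / 48
VO2max = 3060 / 48 = 63.75 mL/kg/min

63.75 mL/kg/min


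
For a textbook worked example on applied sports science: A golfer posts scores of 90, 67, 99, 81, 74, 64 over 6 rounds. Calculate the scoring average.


Average = sum / n
Sum = 475
Average = 475 / 6 = 79.1667

79.1667


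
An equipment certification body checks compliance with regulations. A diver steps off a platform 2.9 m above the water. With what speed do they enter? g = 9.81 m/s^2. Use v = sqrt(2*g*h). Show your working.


v = sqrt(2 * g * h)
v = sqrt(2 * 9.81 * 2.9)
v = sqrt(56.898) = 7.5431 m/s

7.5431 m/s


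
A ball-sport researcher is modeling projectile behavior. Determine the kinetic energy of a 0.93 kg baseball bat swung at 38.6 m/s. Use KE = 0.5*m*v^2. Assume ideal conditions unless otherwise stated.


KE = 0.5 * m * v^2
KE = 0.5 * 0.93 * 38.6^2
KE = 0.5 * 0.93 * 1489.96 = 692.8314 J

692.8314 J


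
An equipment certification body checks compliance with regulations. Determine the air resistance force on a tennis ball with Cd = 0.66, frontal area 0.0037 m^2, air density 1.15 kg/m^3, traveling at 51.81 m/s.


Fd = 0.5 * Cd * rho * A * v^2
Fd = 0.5 * 0.66 * 1.15 * 0.0037 * 51.81^2
v^2 = 2684.2761
Fd = 0.5 * 0.66 * 1.15 * 0.0037 * 2684.2761 = 3.7691 N

3.7691 N


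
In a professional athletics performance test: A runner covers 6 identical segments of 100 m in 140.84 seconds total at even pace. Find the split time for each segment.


Split time = total_time / n_laps = 140.84 / 6
Split time = 23.4733 s per lap

23.4733 s


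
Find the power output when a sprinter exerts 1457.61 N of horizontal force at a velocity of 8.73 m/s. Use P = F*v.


P = F * v
P = 1457.61 * 8.73
P = 12724.9353 W

12724.9353 W


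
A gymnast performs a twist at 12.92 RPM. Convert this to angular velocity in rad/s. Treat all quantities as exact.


omega = RPM * 2 * pi / 60
omega = 12.92 * 2 * 3.14159 / 60
omega = 81.1788 / 60 = 1.353 rad/s

1.353 rad/s


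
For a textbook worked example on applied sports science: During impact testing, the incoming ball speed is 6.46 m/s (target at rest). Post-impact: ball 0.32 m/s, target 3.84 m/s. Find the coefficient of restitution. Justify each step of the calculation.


e = (v2_after - v1_after) / (v1_before - v2_before)
Numerator = 3.84 - 0.32 = 3.52
Denominator = 6.46 - 0 = 6.46
e = 3.52 / 6.46 = 0.5449

0.5449


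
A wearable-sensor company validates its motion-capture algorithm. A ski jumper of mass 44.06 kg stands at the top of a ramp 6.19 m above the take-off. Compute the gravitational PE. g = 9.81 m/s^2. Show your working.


PE = m * g * h
PE = 44.06 * 9.81 * 6.19
PE = 432.2286 * 6.19 = 2675.495 J

2675.495 J


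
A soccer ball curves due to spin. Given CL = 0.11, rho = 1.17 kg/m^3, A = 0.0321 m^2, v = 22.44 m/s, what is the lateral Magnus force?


FM = 0.5 * CL * rho * A * v^2
FM = 0.5 * 0.11 * 1.17 * 0.0321 * 22.44^2
v^2 = 503.5536
FM = 0.5 * 0.11 * 1.17 * 0.0321 * 503.5536 = 1.0402 N

1.0402 N


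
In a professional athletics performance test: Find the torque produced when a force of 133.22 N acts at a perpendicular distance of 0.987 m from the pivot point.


tau = F * d
tau = 133.22 * 0.987
tau = 131.4881 N*m

131.4881 N*m


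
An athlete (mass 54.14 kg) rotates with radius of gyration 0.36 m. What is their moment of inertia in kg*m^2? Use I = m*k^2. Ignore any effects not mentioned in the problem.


I = m * k^2
I = 54.14 * 0.36^2
I = 54.14 * 0.1296 = 7.0165 kg*m^2

7.0165 kg*m^2


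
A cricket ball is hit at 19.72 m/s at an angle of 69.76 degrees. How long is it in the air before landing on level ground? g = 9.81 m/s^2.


T = 2*v*sin(theta)/g
sin(theta) = sin(69.76 deg) = 0.9383
T = 2*19.72*0.9383 / 9.81
T = 37.0046 / 9.81 = 3.7721 s

3.7721 s


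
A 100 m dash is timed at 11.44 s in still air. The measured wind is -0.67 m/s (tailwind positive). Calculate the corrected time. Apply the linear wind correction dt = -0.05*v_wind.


dt = -0.05 * v_wind = -0.05 * -0.67 = 0.0335 s
t_corrected = t_still + dt = 11.44 + (0.0335)
t_corrected = 11.4735 s

11.4735 s


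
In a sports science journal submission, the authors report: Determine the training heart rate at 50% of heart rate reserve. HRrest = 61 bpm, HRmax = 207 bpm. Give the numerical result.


Target = HRrest + pct*(HRmax - HRrest)
Heart rate reserve = HRmax - HRrest = 207 - 61 = 146 bpm
Fraction = 50% = 0.5
Target = 61 + 0.5 * 146
Target = 61 + 73 = 134 bpm

134 bpm


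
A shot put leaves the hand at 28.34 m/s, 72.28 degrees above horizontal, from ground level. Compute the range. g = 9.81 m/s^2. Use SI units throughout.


R = v^2 * sin(2*theta) / g
Convert angle to radians: theta = 72.28 deg = 1.2615 rad
sin(2*theta) = sin(2.523) = 0.5799
R = 28.34^2 * 0.5799 / 9.81
R = 803.1556 * 0.5799 / 9.81 = 47.473 m

47.473 m


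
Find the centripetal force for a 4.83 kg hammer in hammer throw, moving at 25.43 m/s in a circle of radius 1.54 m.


Fc = m * v^2 / r
v^2 = 25.43^2 = 646.6849
Fc = 4.83 * 646.6849 / 1.54
Fc = 3123.4881 / 1.54 = 2028.239 N

2028.239 N


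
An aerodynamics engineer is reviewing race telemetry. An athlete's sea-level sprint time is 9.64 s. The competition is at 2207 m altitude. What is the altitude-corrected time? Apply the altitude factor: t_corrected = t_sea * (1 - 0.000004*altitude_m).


Correction factor = 1 - 0.000004 * 2207 = 0.991172
t_corrected = t_sea * factor = 9.64 * 0.991172
t_corrected = 9.5549 s

9.5549 s


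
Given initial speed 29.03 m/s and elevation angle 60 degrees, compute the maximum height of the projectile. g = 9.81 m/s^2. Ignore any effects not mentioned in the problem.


H = (v*sin(theta))^2 / (2*g)
vy = v*sin(theta) = 29.03 * sin(60 deg) = 25.1407 m/s
H = vy^2 / (2*g) = 632.0557 / (2*9.81)
H = 632.0557 / 19.62 = 32.2149 m

32.2149 m


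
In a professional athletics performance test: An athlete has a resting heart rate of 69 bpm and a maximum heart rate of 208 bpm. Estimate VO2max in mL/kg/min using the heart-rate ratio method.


VO2max = 15.3 * HRmax / HRrest
VO2max = 15.3 * 208 / 69
VO2max = 3182.4 / 69 = 46.1217 mL/kg/min

46.1217 mL/kg/min


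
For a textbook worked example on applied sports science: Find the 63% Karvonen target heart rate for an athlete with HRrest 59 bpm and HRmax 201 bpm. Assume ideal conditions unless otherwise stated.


Target = HRrest + pct*(HRmax - HRrest)
Heart rate reserve = HRmax - HRrest = 201 - 59 = 142 bpm
Fraction = 63% = 0.63
Target = 59 + 0.63 * 142
Target = 59 + 89.46 = 148.46 bpm

148.46 bpm


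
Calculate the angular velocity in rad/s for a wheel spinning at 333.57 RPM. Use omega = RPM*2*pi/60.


omega = RPM * 2 * pi / 60
omega = 333.57 * 2 * 3.14159 / 60
omega = 2095.8821 / 60 = 34.9314 rad/s

34.9314 rad/s


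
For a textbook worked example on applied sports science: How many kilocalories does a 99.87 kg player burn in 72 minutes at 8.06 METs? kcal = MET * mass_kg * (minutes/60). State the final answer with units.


kcal = MET * mass * time_hr
Convert time: 72 min = 1.2 hr
kcal = 8.06 * 99.87 * 1.2
kcal = 965.9426 kcal

965.9426 kcal


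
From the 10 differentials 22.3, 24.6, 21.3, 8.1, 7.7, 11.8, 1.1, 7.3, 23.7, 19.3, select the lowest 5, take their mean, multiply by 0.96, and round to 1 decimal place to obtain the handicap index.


All differentials: 22.3, 24.6, 21.3, 8.1, 7.7, 11.8, 1.1, 7.3, 23.7, 19.3
Sorted: 1.1, 7.3, 7.7, 8.1, 11.8, 19.3, 21.3, 22.3, 23.7, 24.6
Best 5: 1.1, 7.3, 7.7, 8.1, 11.8
Average of best = 36 / 5 = 7.2
Raw index = 7.2 * 0.96 = 6.912
Handicap index = round(6.912, 1) = 6.9

6.9


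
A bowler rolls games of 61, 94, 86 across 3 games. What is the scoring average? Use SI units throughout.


Average = sum / n
Sum = 241
Average = 241 / 3 = 80.3333

80.3333


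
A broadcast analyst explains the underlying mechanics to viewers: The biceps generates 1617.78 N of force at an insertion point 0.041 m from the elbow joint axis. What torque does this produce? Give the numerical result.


tau = F * d
tau = 1617.78 * 0.041
tau = 66.329 N*m

66.329 N*m


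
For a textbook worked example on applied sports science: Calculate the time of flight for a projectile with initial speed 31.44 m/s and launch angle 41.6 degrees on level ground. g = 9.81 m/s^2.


T = 2*v*sin(theta)/g
sin(theta) = sin(41.6 deg) = 0.6639
T = 2*31.44*0.6639 / 9.81
T = 41.7477 / 9.81 = 4.2556 s

4.2556 s


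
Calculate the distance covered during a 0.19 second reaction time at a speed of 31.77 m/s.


d = v * t
d = 31.77 * 0.19
d = 6.0363 m

6.0363 m


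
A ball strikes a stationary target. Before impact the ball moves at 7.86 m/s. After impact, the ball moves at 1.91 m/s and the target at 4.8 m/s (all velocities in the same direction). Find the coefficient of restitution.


e = (v2_after - v1_after) / (v1_before - v2_before)
Numerator = 4.8 - 1.91 = 2.89
Denominator = 7.86 - 0 = 7.86
e = 2.89 / 7.86 = 0.3677

0.3677


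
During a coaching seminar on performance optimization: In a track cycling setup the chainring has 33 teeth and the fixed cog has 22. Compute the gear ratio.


GR = front_teeth / rear_teeth
GR = 33 / 22
GR = 1.5

1.5


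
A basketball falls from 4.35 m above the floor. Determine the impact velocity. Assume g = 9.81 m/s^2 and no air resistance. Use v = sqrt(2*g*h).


v = sqrt(2 * g * h)
v = sqrt(2 * 9.81 * 4.35)
v = sqrt(85.347) = 9.2383 m/s

9.2383 m/s


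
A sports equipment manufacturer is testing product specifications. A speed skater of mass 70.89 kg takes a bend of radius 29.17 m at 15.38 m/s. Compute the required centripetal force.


Fc = m * v^2 / r
v^2 = 15.38^2 = 236.5444
Fc = 70.89 * 236.5444 / 29.17
Fc = 16768.6325 / 29.17 = 574.8588 N

574.8588 N


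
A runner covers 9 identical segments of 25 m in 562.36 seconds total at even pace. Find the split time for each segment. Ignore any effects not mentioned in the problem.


Split time = total_time / n_laps = 562.36 / 9
Split time = 62.4844 s per lap

62.4844 s


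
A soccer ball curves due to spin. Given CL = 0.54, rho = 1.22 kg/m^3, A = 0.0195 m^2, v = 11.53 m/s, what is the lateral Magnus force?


FM = 0.5 * CL * rho * A * v^2
FM = 0.5 * 0.54 * 1.22 * 0.0195 * 11.53^2
v^2 = 132.9409
FM = 0.5 * 0.54 * 1.22 * 0.0195 * 132.9409 = 0.8539 N

0.8539 N


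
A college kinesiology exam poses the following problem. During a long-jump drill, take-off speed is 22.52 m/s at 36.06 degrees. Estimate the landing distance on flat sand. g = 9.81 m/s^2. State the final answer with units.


R = v^2 * sin(2*theta) / g
Convert angle to radians: theta = 36.06 deg = 0.6294 rad
sin(2*theta) = sin(1.2587) = 0.9517
R = 22.52^2 * 0.9517 / 9.81
R = 507.1504 * 0.9517 / 9.81 = 49.2004 m

49.2004 m


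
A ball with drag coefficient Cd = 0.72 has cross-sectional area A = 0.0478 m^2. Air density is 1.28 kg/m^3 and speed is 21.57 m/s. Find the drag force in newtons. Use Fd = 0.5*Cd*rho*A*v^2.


Fd = 0.5 * Cd * rho * A * v^2
Fd = 0.5 * 0.72 * 1.28 * 0.0478 * 21.57^2
v^2 = 465.2649
Fd = 0.5 * 0.72 * 1.28 * 0.0478 * 465.2649 = 10.248 N

10.248 N


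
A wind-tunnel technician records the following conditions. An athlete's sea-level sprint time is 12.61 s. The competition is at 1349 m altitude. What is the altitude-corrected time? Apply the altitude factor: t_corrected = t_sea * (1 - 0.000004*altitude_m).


Correction factor = 1 - 0.000004 * 1349 = 0.994604
t_corrected = t_sea * factor = 12.61 * 0.994604
t_corrected = 12.542 s

12.542 s


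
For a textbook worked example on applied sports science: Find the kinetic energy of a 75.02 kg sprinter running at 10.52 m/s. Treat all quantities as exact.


KE = 0.5 * m * v^2
KE = 0.5 * 75.02 * 10.52^2
KE = 0.5 * 75.02 * 110.6704 = 4151.2467 J

4151.2467 J


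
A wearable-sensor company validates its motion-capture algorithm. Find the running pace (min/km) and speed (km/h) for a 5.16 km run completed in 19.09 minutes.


Pace = time / distance = 19.09 min / 5.16 km = 3.6996 min/km
Speed = distance / time_in_hours = 5.16 / 0.3182 hr
Speed = 16.2179 km/h

3.6996 min/km, 16.2179 km/h


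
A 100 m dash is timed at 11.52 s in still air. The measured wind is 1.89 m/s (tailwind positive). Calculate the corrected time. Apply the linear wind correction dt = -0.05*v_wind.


dt = -0.05 * v_wind = -0.05 * 1.89 = -0.0945 s
t_corrected = t_still + dt = 11.52 + (-0.0945)
t_corrected = 11.4255 s

11.4255 s


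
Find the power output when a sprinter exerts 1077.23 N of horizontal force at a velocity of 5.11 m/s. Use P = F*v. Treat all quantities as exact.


P = F * v
P = 1077.23 * 5.11
P = 5504.6453 W

5504.6453 W


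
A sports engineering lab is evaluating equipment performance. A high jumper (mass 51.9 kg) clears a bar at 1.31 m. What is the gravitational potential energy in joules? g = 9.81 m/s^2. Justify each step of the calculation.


PE = m * g * h
PE = 51.9 * 9.81 * 1.31
PE = 509.139 * 1.31 = 666.9721 J

666.9721 J


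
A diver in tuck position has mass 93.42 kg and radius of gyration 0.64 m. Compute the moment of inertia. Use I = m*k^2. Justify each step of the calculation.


I = m * k^2
I = 93.42 * 0.64^2
I = 93.42 * 0.4096 = 38.2648 kg*m^2

38.2648 kg*m^2


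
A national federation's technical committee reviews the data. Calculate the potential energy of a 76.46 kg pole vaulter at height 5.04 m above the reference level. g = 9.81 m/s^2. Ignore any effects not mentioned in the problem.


PE = m * g * h
PE = 76.46 * 9.81 * 5.04
PE = 750.0726 * 5.04 = 3780.3659 J

3780.3659 J


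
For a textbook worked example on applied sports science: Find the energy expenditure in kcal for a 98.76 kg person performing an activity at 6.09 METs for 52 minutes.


kcal = MET * mass * time_hr
Convert time: 52 min = 0.8667 hr
kcal = 6.09 * 98.76 * 0.8667
kcal = 521.2553 kcal

521.2553 kcal


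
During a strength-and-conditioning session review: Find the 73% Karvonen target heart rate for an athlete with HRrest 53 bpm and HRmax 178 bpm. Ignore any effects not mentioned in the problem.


Target = HRrest + pct*(HRmax - HRrest)
Heart rate reserve = HRmax - HRrest = 178 - 53 = 125 bpm
Fraction = 73% = 0.73
Target = 53 + 0.73 * 125
Target = 53 + 91.25 = 144.25 bpm

144.25 bpm


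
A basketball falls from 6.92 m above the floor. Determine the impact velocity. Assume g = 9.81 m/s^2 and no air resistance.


v = sqrt(2 * g * h)
v = sqrt(2 * 9.81 * 6.92)
v = sqrt(135.7704) = 11.6521 m/s

11.6521 m/s


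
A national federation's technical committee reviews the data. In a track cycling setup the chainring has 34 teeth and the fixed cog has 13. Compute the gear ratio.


GR = front_teeth / rear_teeth
GR = 34 / 13
GR = 2.6154

2.6154


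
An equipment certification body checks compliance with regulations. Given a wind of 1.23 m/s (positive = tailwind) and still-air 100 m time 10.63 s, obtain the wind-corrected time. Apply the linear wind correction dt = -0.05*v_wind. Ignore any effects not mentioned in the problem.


dt = -0.05 * v_wind = -0.05 * 1.23 = -0.0615 s
t_corrected = t_still + dt = 10.63 + (-0.0615)
t_corrected = 10.5685 s

10.5685 s


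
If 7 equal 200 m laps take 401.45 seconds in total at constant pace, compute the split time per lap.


Split time = total_time / n_laps = 401.45 / 7
Split time = 57.35 s per lap

57.35 s


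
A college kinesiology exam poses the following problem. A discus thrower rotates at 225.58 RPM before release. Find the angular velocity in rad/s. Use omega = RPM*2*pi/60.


omega = RPM * 2 * pi / 60
omega = 225.58 * 2 * 3.14159 / 60
omega = 1417.3609 / 60 = 23.6227 rad/s

23.6227 rad/s


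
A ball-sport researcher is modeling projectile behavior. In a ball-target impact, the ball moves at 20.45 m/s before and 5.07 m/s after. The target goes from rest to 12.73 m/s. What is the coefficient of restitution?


e = (v2_after - v1_after) / (v1_before - v2_before)
Numerator = 12.73 - 5.07 = 7.66
Denominator = 20.45 - 0 = 20.45
e = 7.66 / 20.45 = 0.3746

0.3746


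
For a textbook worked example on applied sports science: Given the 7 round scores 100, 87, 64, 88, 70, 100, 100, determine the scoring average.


Average = sum / n
Sum = 609
Average = 609 / 7 = 87

87


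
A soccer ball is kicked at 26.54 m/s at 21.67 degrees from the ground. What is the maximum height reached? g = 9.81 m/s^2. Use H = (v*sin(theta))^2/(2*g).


H = (v*sin(theta))^2 / (2*g)
vy = v*sin(theta) = 26.54 * sin(21.67 deg) = 9.8002 m/s
H = vy^2 / (2*g) = 96.0433 / (2*9.81)
H = 96.0433 / 19.62 = 4.8952 m

4.8952 m


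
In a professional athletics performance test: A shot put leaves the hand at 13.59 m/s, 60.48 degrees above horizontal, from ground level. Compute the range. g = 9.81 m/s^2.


R = v^2 * sin(2*theta) / g
Convert angle to radians: theta = 60.48 deg = 1.0556 rad
sin(2*theta) = sin(2.1112) = 0.8575
R = 13.59^2 * 0.8575 / 9.81
R = 184.6881 * 0.8575 / 9.81 = 16.1442 m

16.1442 m


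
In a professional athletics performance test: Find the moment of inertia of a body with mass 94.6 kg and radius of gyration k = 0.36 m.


I = m * k^2
I = 94.6 * 0.36^2
I = 94.6 * 0.1296 = 12.2602 kg*m^2

12.2602 kg*m^2


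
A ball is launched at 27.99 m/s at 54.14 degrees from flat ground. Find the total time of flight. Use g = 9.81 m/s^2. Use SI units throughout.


T = 2*v*sin(theta)/g
sin(theta) = sin(54.14 deg) = 0.8105
T = 2*27.99*0.8105 / 9.81
T = 45.369 / 9.81 = 4.6248 s

4.6248 s


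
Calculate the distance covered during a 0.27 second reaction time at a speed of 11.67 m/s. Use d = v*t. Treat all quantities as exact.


d = v * t
d = 11.67 * 0.27
d = 3.1509 m

3.1509 m


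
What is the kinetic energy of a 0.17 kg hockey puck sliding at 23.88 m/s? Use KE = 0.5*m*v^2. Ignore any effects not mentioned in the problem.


KE = 0.5 * m * v^2
KE = 0.5 * 0.17 * 23.88^2
KE = 0.5 * 0.17 * 570.2544 = 48.4716 J

48.4716 J


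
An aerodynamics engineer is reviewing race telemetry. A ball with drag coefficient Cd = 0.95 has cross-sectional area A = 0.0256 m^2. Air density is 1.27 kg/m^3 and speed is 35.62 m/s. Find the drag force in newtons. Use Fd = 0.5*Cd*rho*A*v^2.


Fd = 0.5 * Cd * rho * A * v^2
Fd = 0.5 * 0.95 * 1.27 * 0.0256 * 35.62^2
v^2 = 1268.7844
Fd = 0.5 * 0.95 * 1.27 * 0.0256 * 1268.7844 = 19.5941 N

19.5941 N


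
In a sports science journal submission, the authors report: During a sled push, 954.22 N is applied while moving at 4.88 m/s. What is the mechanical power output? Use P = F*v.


P = F * v
P = 954.22 * 4.88
P = 4656.5936 W

4656.5936 W


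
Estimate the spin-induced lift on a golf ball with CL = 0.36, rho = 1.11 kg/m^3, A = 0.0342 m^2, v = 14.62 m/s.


FM = 0.5 * CL * rho * A * v^2
FM = 0.5 * 0.36 * 1.11 * 0.0342 * 14.62^2
v^2 = 213.7444
FM = 0.5 * 0.36 * 1.11 * 0.0342 * 213.7444 = 1.4605 N

1.4605 N


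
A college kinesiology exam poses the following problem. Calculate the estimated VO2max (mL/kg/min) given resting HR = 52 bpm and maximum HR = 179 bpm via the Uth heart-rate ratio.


VO2max = 15.3 * HRmax / HRrest
VO2max = 15.3 * 179 / 52
VO2max = 2738.7 / 52 = 52.6673 mL/kg/min

52.6673 mL/kg/min


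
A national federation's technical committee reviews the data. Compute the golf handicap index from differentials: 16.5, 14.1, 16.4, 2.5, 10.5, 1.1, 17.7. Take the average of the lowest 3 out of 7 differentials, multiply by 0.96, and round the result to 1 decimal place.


All differentials: 16.5, 14.1, 16.4, 2.5, 10.5, 1.1, 17.7
Sorted: 1.1, 2.5, 10.5, 14.1, 16.4, 16.5, 17.7
Best 3: 1.1, 2.5, 10.5
Average of best = 14.1 / 3 = 4.7
Raw index = 4.7 * 0.96 = 4.512
Handicap index = round(4.512, 1) = 4.5

4.5


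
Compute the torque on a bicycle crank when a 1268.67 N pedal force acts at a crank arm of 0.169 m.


tau = F * d
tau = 1268.67 * 0.169
tau = 214.4052 N*m

214.4052 N*m


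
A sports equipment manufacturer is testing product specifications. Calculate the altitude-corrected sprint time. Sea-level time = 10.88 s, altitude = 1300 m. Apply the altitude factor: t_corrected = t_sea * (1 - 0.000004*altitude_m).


Correction factor = 1 - 0.000004 * 1300 = 0.9948
t_corrected = t_sea * factor = 10.88 * 0.9948
t_corrected = 10.8234 s

10.8234 s


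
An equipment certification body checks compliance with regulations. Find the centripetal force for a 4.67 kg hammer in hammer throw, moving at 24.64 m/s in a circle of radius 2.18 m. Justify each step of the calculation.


Fc = m * v^2 / r
v^2 = 24.64^2 = 607.1296
Fc = 4.67 * 607.1296 / 2.18
Fc = 2835.2952 / 2.18 = 1300.5941 N

1300.5941 N


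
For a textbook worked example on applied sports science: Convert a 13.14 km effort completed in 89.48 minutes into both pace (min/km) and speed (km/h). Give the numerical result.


Pace = time / distance = 89.48 min / 13.14 km = 6.8097 min/km
Speed = distance / time_in_hours = 13.14 / 1.4913 hr
Speed = 8.8109 km/h

6.8097 min/km, 8.8109 km/h


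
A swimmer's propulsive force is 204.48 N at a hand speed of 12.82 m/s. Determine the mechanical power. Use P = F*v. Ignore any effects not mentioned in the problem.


P = F * v
P = 204.48 * 12.82
P = 2621.4336 W

2621.4336 W


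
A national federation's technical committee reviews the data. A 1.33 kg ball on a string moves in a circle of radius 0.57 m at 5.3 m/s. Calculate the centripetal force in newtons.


Fc = m * v^2 / r
v^2 = 5.3^2 = 28.09
Fc = 1.33 * 28.09 / 0.57
Fc = 37.3597 / 0.57 = 65.5433 N

65.5433 N


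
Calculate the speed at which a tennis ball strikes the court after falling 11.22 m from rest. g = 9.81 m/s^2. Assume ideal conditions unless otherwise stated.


v = sqrt(2 * g * h)
v = sqrt(2 * 9.81 * 11.22)
v = sqrt(220.1364) = 14.837 m/s

14.837 m/s


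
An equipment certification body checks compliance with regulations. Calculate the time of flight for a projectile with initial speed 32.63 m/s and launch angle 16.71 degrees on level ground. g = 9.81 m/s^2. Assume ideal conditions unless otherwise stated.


T = 2*v*sin(theta)/g
sin(theta) = sin(16.71 deg) = 0.2875
T = 2*32.63*0.2875 / 9.81
T = 18.7641 / 9.81 = 1.9127 s

1.9127 s


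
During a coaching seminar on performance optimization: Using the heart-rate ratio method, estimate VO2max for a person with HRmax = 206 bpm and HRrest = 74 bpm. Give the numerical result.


VO2max = 15.3 * HRmax / HRrest
VO2max = 15.3 * 206 / 74
VO2max = 3151.8 / 74 = 42.5919 mL/kg/min

42.5919 mL/kg/min


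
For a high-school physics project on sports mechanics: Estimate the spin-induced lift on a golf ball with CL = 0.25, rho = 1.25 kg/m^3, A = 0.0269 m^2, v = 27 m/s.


FM = 0.5 * CL * rho * A * v^2
FM = 0.5 * 0.25 * 1.25 * 0.0269 * 27^2
v^2 = 729
FM = 0.5 * 0.25 * 1.25 * 0.0269 * 729 = 3.0641 N

3.0641 N


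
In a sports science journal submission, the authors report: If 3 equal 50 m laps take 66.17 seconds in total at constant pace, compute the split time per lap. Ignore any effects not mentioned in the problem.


Split time = total_time / n_laps = 66.17 / 3
Split time = 22.0567 s per lap

22.0567 s


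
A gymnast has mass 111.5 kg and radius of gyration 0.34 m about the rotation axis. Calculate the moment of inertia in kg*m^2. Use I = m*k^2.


I = m * k^2
I = 111.5 * 0.34^2
I = 111.5 * 0.1156 = 12.8894 kg*m^2

12.8894 kg*m^2


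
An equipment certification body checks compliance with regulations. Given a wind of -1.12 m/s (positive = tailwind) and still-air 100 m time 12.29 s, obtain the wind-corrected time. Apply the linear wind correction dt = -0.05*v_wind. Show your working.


dt = -0.05 * v_wind = -0.05 * -1.12 = 0.056 s
t_corrected = t_still + dt = 12.29 + (0.056)
t_corrected = 12.346 s

12.346 s


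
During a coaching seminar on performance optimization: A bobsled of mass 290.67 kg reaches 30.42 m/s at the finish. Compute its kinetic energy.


KE = 0.5 * m * v^2
KE = 0.5 * 290.67 * 30.42^2
KE = 0.5 * 290.67 * 925.3764 = 134489.5791 J

134489.5791 J


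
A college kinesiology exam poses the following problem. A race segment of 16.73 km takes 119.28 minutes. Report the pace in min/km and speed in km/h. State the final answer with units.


Pace = time / distance = 119.28 min / 16.73 km = 7.1297 min/km
Speed = distance / time_in_hours = 16.73 / 1.988 hr
Speed = 8.4155 km/h

7.1297 min/km, 8.4155 km/h


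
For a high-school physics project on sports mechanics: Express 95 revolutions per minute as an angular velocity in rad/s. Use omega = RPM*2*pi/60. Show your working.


omega = RPM * 2 * pi / 60
omega = 95 * 2 * 3.14159 / 60
omega = 596.9026 / 60 = 9.9484 rad/s

9.9484 rad/s


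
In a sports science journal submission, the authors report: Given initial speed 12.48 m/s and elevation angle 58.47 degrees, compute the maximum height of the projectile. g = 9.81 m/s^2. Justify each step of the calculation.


H = (v*sin(theta))^2 / (2*g)
vy = v*sin(theta) = 12.48 * sin(58.47 deg) = 10.6375 m/s
H = vy^2 / (2*g) = 113.1571 / (2*9.81)
H = 113.1571 / 19.62 = 5.7674 m

5.7674 m


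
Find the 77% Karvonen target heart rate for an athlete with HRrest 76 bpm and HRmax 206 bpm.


Target = HRrest + pct*(HRmax - HRrest)
Heart rate reserve = HRmax - HRrest = 206 - 76 = 130 bpm
Fraction = 77% = 0.77
Target = 76 + 0.77 * 130
Target = 76 + 100.1 = 176.1 bpm

176.1 bpm


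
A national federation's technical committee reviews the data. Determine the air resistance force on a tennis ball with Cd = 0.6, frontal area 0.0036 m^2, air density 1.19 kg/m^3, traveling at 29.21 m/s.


Fd = 0.5 * Cd * rho * A * v^2
Fd = 0.5 * 0.6 * 1.19 * 0.0036 * 29.21^2
v^2 = 853.2241
Fd = 0.5 * 0.6 * 1.19 * 0.0036 * 853.2241 = 1.0966 N

1.0966 N


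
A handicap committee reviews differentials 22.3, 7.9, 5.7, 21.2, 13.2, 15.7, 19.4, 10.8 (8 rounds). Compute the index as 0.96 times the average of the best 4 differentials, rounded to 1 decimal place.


All differentials: 22.3, 7.9, 5.7, 21.2, 13.2, 15.7, 19.4, 10.8
Sorted: 5.7, 7.9, 10.8, 13.2, 15.7, 19.4, 21.2, 22.3
Best 4: 5.7, 7.9, 10.8, 13.2
Average of best = 37.6 / 4 = 9.4
Raw index = 9.4 * 0.96 = 9.024
Handicap index = round(9.024, 1) = 9.0

9.0


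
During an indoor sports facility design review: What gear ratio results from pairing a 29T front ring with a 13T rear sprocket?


GR = front_teeth / rear_teeth
GR = 29 / 13
GR = 2.2308

2.2308


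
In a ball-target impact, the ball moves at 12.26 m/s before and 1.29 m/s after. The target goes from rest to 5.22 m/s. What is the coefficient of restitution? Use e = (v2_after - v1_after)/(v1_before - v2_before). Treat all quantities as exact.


e = (v2_after - v1_after) / (v1_before - v2_before)
Numerator = 5.22 - 1.29 = 3.93
Denominator = 12.26 - 0 = 12.26
e = 3.93 / 12.26 = 0.3206

0.3206


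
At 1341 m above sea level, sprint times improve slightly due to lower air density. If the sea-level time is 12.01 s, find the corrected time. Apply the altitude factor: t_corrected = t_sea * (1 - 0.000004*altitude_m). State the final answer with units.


Correction factor = 1 - 0.000004 * 1341 = 0.994636
t_corrected = t_sea * factor = 12.01 * 0.994636
t_corrected = 11.9456 s

11.9456 s


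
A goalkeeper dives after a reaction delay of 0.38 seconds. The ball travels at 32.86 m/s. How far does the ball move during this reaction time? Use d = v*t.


d = v * t
d = 32.86 * 0.38
d = 12.4868 m

12.4868 m


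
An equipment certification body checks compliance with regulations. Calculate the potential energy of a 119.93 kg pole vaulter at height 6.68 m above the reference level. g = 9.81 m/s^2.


PE = m * g * h
PE = 119.93 * 9.81 * 6.68
PE = 1176.5133 * 6.68 = 7859.1088 J

7859.1088 J


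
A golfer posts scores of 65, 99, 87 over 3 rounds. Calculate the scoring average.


Average = sum / n
Sum = 251
Average = 251 / 3 = 83.6667

83.6667


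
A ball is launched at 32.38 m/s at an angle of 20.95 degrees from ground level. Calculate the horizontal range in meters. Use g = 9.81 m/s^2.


R = v^2 * sin(2*theta) / g
Convert angle to radians: theta = 20.95 deg = 0.3656 rad
sin(2*theta) = sin(0.7313) = 0.6678
R = 32.38^2 * 0.6678 / 9.81
R = 1048.4644 * 0.6678 / 9.81 = 71.376 m

71.376 m


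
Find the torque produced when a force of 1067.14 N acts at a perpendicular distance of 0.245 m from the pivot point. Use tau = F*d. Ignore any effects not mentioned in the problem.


tau = F * d
tau = 1067.14 * 0.245
tau = 261.4493 N*m

261.4493 N*m


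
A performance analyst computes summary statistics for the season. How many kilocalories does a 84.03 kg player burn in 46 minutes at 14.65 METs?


kcal = MET * mass * time_hr
Convert time: 46 min = 0.7667 hr
kcal = 14.65 * 84.03 * 0.7667
kcal = 943.797 kcal

943.797 kcal


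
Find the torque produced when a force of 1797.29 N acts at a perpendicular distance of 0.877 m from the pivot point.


tau = F * d
tau = 1797.29 * 0.877
tau = 1576.2233 N*m

1576.2233 N*m


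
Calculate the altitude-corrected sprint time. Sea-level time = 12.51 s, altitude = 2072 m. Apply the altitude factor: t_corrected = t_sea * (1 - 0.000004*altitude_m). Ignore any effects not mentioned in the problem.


Correction factor = 1 - 0.000004 * 2072 = 0.991712
t_corrected = t_sea * factor = 12.51 * 0.991712
t_corrected = 12.4063 s

12.4063 s


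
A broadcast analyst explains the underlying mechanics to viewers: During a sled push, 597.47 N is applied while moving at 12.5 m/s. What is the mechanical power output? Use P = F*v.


P = F * v
P = 597.47 * 12.5
P = 7468.375 W

7468.375 W


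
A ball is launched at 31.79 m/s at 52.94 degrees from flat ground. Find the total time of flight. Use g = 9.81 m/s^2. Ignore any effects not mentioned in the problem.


T = 2*v*sin(theta)/g
sin(theta) = sin(52.94 deg) = 0.798
T = 2*31.79*0.798 / 9.81
T = 50.7371 / 9.81 = 5.172 s

5.172 s


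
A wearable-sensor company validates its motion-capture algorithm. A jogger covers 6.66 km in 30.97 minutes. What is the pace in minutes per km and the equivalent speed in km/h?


Pace = time / distance = 30.97 min / 6.66 km = 4.6502 min/km
Speed = distance / time_in_hours = 6.66 / 0.5162 hr
Speed = 12.9028 km/h

4.6502 min/km, 12.9028 km/h


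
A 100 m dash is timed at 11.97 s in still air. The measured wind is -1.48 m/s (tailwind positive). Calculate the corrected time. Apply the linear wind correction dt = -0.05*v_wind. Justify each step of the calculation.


dt = -0.05 * v_wind = -0.05 * -1.48 = 0.074 s
t_corrected = t_still + dt = 11.97 + (0.074)
t_corrected = 12.044 s

12.044 s


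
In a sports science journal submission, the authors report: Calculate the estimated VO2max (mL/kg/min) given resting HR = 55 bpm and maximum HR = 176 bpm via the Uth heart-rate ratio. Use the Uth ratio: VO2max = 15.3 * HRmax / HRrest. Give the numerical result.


VO2max = 15.3 * HRmax / HRrest
VO2max = 15.3 * 176 / 55
VO2max = 2692.8 / 55 = 48.96 mL/kg/min

48.96 mL/kg/min


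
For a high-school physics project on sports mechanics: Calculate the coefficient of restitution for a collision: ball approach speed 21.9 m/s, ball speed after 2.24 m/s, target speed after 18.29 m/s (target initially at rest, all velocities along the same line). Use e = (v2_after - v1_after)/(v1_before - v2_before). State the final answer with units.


e = (v2_after - v1_after) / (v1_before - v2_before)
Numerator = 18.29 - 2.24 = 16.05
Denominator = 21.9 - 0 = 21.9
e = 16.05 / 21.9 = 0.7329

0.7329


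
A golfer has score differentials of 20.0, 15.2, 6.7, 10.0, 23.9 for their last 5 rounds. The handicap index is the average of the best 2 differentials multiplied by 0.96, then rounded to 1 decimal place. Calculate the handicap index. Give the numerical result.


All differentials: 20.0, 15.2, 6.7, 10.0, 23.9
Sorted: 6.7, 10.0, 15.2, 20.0, 23.9
Best 2: 6.7, 10.0
Average of best = 16.7 / 2 = 8.35
Raw index = 8.35 * 0.96 = 8.016
Handicap index = round(8.016, 1) = 8.0

8.0
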